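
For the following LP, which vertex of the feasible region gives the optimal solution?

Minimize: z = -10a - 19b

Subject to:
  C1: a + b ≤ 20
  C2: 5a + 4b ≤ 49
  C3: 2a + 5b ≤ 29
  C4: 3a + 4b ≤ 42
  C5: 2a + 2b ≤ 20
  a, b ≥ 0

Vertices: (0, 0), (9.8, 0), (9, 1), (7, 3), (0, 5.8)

Evaluate the objective at each vertex of the feasible region:
  z(0, 0) = 0
  z(9.8, 0) = -98
  z(9, 1) = -109
  z(7, 3) = -127  ←
  z(0, 5.8) = -110.2
The minimum is at a = 7, b = 3.

(7, 3)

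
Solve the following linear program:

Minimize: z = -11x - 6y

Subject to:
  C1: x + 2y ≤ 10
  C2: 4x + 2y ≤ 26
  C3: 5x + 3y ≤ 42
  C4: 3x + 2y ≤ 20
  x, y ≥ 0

Evaluate the objective at each vertex of the feasible region:
  z(0, 0) = 0
  z(6.5, 0) = -71.5
  z(6, 1) = -72  ←
  z(5, 2.5) = -70
  z(0, 5) = -30
The minimum is at x = 6, y = 1.

x = 6, y = 1, z = -72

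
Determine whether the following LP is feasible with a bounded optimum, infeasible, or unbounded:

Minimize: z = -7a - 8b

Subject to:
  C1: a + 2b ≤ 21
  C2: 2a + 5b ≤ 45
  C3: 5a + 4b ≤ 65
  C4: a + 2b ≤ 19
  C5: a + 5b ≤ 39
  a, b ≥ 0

Feasible with a bounded optimal solution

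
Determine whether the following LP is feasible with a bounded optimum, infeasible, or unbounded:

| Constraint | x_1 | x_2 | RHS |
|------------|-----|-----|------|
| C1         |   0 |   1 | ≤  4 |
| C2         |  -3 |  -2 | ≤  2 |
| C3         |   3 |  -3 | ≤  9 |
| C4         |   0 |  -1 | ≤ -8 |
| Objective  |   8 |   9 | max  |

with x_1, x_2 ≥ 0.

Infeasible (no feasible solution exists)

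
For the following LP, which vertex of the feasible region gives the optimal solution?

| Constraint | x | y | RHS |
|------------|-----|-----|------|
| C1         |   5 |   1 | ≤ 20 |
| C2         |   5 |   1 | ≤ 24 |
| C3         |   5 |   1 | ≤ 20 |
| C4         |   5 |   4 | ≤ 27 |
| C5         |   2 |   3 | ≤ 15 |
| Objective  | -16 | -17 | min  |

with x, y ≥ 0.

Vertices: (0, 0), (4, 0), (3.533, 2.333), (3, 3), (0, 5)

Evaluate the objective at each vertex of the feasible region:
  z(0, 0) = 0
  z(4, 0) = -64
  z(3.533, 2.333) = -96.2
  z(3, 3) = -99  ←
  z(0, 5) = -85
The minimum is at x = 3, y = 3.

(3, 3)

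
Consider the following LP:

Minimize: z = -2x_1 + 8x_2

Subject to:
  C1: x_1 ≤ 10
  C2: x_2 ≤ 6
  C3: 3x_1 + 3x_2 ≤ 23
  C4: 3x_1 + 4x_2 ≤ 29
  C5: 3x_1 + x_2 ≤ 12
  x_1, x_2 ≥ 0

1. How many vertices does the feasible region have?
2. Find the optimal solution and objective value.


1. 5
2. x_1 = 4, x_2 = 0, z = -8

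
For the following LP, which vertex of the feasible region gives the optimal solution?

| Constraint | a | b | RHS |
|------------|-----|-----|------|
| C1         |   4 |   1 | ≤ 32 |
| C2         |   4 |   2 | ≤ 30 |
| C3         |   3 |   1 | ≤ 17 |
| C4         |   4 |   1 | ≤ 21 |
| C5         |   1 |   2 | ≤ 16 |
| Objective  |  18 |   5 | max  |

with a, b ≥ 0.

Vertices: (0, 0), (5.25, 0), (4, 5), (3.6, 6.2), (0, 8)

Evaluate the objective at each vertex of the feasible region:
  z(0, 0) = 0
  z(5.25, 0) = 94.5
  z(4, 5) = 97  ←
  z(3.6, 6.2) = 95.8
  z(0, 8) = 40
The maximum is at a = 4, b = 5.

(4, 5)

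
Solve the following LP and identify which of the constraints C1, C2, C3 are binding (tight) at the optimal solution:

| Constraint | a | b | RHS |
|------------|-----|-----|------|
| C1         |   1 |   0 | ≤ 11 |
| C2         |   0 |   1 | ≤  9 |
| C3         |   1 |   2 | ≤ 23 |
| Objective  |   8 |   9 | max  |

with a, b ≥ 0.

At a = 11, b = 6, compute slack b - a·x for each constraint:
  C1: 11 − 11 = 0  (binding)
  C2: 9 − 6 = 3  (slack)
  C3: 23 − 23 = 0  (binding)

Optimal: a = 11, b = 6
Binding: C1, C3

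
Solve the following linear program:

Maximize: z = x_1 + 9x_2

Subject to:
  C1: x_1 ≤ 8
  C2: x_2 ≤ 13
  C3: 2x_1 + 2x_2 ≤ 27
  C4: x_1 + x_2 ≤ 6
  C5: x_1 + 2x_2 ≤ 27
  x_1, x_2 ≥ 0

Evaluate the objective at each vertex of the feasible region:
  z(0, 0) = 0
  z(6, 0) = 6
  z(0, 6) = 54  ←
The maximum is at x_1 = 0, x_2 = 6.

x_1 = 0, x_2 = 6, z = 54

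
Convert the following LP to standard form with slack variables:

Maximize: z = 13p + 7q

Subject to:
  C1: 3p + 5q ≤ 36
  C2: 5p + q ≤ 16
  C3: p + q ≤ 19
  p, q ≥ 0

max z = 13p + 7q

s.t.
  3p + 5q + s1 = 36
  5p + q + s2 = 16
  p + q + s3 = 19
  p, q, s1, s2, s3 ≥ 0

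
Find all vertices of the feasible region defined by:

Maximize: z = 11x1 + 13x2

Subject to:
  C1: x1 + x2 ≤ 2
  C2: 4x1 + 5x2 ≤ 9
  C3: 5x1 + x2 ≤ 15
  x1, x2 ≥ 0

(0, 0), (2, 0), (1, 1), (0, 1.8)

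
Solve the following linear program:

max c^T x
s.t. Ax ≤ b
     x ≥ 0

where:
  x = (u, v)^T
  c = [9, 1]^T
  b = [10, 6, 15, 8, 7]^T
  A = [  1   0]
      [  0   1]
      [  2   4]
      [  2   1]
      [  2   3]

Evaluate the objective at each vertex of the feasible region:
  z(0, 0) = 0
  z(3.5, 0) = 31.5  ←
  z(0, 2.333) = 2.333
The maximum is at u = 3.5, v = 0.

u = 3.5, v = 0, z = 31.5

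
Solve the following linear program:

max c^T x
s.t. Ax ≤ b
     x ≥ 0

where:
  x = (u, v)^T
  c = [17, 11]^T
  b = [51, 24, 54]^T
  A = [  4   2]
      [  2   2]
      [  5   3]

Evaluate the objective at each vertex of the feasible region:
  z(0, 0) = 0
  z(10.8, 0) = 183.6
  z(9, 3) = 186  ←
  z(0, 12) = 132
The maximum is at u = 9, v = 3.

u = 9, v = 3, z = 186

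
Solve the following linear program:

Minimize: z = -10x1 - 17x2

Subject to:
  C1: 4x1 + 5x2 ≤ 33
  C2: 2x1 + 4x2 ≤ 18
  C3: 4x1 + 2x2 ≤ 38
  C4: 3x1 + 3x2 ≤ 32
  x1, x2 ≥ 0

Evaluate the objective at each vertex of the feasible region:
  z(0, 0) = 0
  z(8.25, 0) = -82.5
  z(7, 1) = -87  ←
  z(0, 4.5) = -76.5
The minimum is at x1 = 7, x2 = 1.

x1 = 7, x2 = 1, z = -87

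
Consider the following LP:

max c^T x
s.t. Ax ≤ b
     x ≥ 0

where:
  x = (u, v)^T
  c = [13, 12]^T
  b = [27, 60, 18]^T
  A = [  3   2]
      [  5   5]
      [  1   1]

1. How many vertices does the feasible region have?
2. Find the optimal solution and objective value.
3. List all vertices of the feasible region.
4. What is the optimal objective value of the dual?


1. 4
2. u = 3, v = 9, z = 147
3. (0, 0), (9, 0), (3, 9), (0, 12)
4. 147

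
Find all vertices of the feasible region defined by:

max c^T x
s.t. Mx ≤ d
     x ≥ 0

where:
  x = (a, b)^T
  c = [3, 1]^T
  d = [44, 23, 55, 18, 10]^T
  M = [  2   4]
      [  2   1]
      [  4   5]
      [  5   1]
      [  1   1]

(0, 0), (3.6, 0), (2, 8), (0, 10)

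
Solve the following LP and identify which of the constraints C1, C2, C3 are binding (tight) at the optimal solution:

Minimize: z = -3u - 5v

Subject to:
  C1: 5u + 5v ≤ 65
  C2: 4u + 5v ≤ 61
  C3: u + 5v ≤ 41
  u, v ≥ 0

At u = 6, v = 7, compute slack b - a·x for each constraint:
  C1: 65 − 65 = 0  (binding)
  C2: 61 − 59 = 2  (slack)
  C3: 41 − 41 = 0  (binding)

Optimal: u = 6, v = 7
Binding: C1, C3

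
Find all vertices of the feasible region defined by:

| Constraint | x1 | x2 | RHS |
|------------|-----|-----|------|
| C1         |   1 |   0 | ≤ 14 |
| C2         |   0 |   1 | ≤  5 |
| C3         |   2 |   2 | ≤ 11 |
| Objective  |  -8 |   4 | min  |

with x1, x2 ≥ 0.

(0, 0), (5.5, 0), (0.5, 5), (0, 5)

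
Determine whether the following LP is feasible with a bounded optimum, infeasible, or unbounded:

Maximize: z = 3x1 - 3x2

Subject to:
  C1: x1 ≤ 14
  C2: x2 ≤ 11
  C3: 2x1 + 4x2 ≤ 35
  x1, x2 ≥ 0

Feasible with a bounded optimal solution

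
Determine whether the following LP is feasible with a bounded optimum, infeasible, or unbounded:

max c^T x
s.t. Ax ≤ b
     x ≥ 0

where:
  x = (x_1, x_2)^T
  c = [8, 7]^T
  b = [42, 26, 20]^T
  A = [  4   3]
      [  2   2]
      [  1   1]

Feasible with a bounded optimal solution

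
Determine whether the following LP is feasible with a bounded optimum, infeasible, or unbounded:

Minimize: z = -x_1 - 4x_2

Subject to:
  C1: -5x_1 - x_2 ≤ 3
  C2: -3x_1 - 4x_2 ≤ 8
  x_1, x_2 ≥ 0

Unbounded (objective can decrease without bound)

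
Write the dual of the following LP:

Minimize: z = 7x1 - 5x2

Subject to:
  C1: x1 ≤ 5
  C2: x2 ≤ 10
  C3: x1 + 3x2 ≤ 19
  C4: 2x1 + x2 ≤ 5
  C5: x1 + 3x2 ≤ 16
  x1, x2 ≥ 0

Primal min cᵀx s.t. Ax ≤ b, x ≥ 0  →  Dual max −bᵀy s.t. Aᵀy ≥ −c, y ≥ 0.

Maximize: z = -5y1 - 10y2 - 19y3 - 5y4 - 16y5

Subject to:
  y1 + y3 + 2y4 + y5 ≥ -7
  y2 + 3y3 + y4 + 3y5 ≥ 5
  y1, y2, y3, y4, y5 ≥ 0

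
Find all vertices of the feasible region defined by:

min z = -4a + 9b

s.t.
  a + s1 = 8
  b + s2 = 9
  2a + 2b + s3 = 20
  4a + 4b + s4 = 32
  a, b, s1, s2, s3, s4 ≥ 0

(0, 0), (8, 0), (0, 8)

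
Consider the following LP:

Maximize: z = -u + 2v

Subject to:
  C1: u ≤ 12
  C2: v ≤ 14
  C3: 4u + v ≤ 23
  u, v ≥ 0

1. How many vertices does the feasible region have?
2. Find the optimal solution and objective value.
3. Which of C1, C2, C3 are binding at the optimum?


1. 4
2. u = 0, v = 14, z = 28
3. C2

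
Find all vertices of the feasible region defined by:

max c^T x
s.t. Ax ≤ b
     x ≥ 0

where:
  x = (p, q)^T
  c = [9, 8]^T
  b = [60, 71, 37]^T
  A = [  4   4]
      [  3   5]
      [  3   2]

(0, 0), (12.33, 0), (7, 8), (2, 13), (0, 14.2)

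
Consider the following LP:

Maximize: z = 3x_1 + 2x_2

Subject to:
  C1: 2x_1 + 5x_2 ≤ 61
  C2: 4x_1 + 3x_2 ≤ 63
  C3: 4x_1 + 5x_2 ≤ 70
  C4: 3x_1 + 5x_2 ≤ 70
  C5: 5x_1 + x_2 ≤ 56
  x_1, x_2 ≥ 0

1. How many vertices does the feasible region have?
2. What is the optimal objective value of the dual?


1. 5
2. 42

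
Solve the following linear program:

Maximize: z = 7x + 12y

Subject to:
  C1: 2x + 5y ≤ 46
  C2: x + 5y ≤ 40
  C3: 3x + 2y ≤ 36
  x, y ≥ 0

Evaluate the objective at each vertex of the feasible region:
  z(0, 0) = 0
  z(12, 0) = 84
  z(8, 6) = 128  ←
  z(6, 6.8) = 123.6
  z(0, 8) = 96
The maximum is at x = 8, y = 6.

x = 8, y = 6, z = 128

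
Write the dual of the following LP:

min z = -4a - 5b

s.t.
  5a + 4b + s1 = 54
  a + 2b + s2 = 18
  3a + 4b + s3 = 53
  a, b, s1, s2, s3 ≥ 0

Primal min cᵀx s.t. Ax ≤ b, x ≥ 0  →  Dual max −bᵀy s.t. Aᵀy ≥ −c, y ≥ 0.

Maximize: z = -54y1 - 18y2 - 53y3

Subject to:
  5y1 + y2 + 3y3 ≥ 4
  4y1 + 2y2 + 4y3 ≥ 5
  y1, y2, y3 ≥ 0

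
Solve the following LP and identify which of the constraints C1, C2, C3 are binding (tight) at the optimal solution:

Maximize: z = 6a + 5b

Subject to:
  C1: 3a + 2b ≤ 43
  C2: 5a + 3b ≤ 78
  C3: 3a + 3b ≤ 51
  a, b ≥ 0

At a = 9, b = 8, compute slack b - a·x for each constraint:
  C1: 43 − 43 = 0  (binding)
  C2: 78 − 69 = 9  (slack)
  C3: 51 − 51 = 0  (binding)

Optimal: a = 9, b = 8
Binding: C1, C3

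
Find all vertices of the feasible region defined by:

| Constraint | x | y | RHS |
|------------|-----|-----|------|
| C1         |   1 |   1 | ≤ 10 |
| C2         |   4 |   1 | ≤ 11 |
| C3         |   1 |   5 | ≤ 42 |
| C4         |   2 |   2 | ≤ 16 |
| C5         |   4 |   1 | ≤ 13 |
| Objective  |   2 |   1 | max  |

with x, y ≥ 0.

(0, 0), (2.75, 0), (1, 7), (0, 8)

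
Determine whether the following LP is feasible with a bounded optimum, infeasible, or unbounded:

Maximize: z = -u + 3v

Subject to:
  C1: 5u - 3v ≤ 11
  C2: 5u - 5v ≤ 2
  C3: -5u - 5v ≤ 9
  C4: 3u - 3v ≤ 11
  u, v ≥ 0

Unbounded (objective can increase without bound)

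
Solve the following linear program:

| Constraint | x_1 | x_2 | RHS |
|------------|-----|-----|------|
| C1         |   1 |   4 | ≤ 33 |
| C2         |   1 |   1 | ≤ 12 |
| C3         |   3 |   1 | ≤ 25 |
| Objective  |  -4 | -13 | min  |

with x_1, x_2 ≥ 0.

Evaluate the objective at each vertex of the feasible region:
  z(0, 0) = 0
  z(8.333, 0) = -33.33
  z(6.5, 5.5) = -97.5
  z(5, 7) = -111  ←
  z(0, 8.25) = -107.2
The minimum is at x_1 = 5, x_2 = 7.

x_1 = 5, x_2 = 7, z = -111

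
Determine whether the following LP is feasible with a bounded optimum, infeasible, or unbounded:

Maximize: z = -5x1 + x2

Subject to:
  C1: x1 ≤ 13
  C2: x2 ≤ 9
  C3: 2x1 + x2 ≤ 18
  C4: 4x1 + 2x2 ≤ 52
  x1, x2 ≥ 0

Feasible with a bounded optimal solution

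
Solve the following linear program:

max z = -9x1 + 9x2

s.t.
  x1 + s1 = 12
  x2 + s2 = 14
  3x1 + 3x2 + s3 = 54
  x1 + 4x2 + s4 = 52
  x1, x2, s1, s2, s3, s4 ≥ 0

Evaluate the objective at each vertex of the feasible region:
  z(0, 0) = 0
  z(12, 0) = -108
  z(12, 6) = -54
  z(6.667, 11.33) = 42
  z(0, 13) = 117  ←
The maximum is at x1 = 0, x2 = 13.

x1 = 0, x2 = 13, z = 117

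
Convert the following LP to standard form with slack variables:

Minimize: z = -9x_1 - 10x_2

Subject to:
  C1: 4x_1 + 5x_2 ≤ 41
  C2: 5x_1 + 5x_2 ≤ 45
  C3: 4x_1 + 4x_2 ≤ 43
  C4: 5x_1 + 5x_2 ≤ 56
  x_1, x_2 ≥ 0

min z = -9x_1 - 10x_2

s.t.
  4x_1 + 5x_2 + s1 = 41
  5x_1 + 5x_2 + s2 = 45
  4x_1 + 4x_2 + s3 = 43
  5x_1 + 5x_2 + s4 = 56
  x_1, x_2, s1, s2, s3, s4 ≥ 0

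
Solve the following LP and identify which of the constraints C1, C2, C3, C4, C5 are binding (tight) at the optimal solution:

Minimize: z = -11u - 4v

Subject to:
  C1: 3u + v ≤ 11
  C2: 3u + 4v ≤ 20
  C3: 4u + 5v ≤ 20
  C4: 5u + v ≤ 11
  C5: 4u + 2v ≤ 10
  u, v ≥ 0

At u = 2, v = 1, compute slack b - a·x for each constraint:
  C1: 11 − 7 = 4  (slack)
  C2: 20 − 10 = 10  (slack)
  C3: 20 − 13 = 7  (slack)
  C4: 11 − 11 = 0  (binding)
  C5: 10 − 10 = 0  (binding)

Optimal: u = 2, v = 1
Binding: C4, C5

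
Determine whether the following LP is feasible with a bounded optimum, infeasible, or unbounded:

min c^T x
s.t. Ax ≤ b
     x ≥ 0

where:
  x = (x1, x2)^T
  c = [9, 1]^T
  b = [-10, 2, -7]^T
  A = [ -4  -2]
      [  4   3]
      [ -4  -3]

Infeasible (no feasible solution exists)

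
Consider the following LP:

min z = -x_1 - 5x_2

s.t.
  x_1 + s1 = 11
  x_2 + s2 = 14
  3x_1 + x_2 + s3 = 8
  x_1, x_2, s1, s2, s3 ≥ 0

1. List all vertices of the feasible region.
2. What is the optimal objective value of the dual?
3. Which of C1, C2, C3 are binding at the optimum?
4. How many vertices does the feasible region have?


1. (0, 0), (2.667, 0), (0, 8)
2. -40
3. C3
4. 3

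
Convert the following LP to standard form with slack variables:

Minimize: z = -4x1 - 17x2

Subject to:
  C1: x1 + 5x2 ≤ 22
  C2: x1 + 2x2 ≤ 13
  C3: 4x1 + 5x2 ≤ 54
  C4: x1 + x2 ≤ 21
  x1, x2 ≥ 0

min z = -4x1 - 17x2

s.t.
  x1 + 5x2 + s1 = 22
  x1 + 2x2 + s2 = 13
  4x1 + 5x2 + s3 = 54
  x1 + x2 + s4 = 21
  x1, x2, s1, s2, s3, s4 ≥ 0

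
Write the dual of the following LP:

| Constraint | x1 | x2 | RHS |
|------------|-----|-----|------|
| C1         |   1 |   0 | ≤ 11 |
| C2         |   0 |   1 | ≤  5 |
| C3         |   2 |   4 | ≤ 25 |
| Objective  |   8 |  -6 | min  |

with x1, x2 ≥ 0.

Primal min cᵀx s.t. Ax ≤ b, x ≥ 0  →  Dual max −bᵀy s.t. Aᵀy ≥ −c, y ≥ 0.

Maximize: z = -11y1 - 5y2 - 25y3

Subject to:
  y1 + 2y3 ≥ -8
  y2 + 4y3 ≥ 6
  y1, y2, y3 ≥ 0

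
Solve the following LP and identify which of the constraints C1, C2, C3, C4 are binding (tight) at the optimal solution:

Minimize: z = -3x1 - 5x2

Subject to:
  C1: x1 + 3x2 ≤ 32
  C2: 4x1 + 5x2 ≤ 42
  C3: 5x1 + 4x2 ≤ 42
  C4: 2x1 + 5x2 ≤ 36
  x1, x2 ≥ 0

At x1 = 3, x2 = 6, compute slack b - a·x for each constraint:
  C1: 32 − 21 = 11  (slack)
  C2: 42 − 42 = 0  (binding)
  C3: 42 − 39 = 3  (slack)
  C4: 36 − 36 = 0  (binding)

Optimal: x1 = 3, x2 = 6
Binding: C2, C4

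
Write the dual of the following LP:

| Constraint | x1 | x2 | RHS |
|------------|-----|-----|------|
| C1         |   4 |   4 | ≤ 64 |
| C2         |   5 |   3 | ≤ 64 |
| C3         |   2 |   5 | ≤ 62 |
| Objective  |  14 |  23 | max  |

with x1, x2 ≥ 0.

Primal max cᵀx s.t. Ax ≤ b, x ≥ 0  →  Dual min bᵀy s.t. Aᵀy ≥ c, y ≥ 0.

Minimize: z = 64y1 + 64y2 + 62y3

Subject to:
  4y1 + 5y2 + 2y3 ≥ 14
  4y1 + 3y2 + 5y3 ≥ 23
  y1, y2, y3 ≥ 0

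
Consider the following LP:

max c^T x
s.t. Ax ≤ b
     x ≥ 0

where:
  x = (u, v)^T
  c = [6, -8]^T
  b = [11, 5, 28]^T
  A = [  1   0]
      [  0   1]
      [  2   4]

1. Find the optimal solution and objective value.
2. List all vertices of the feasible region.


1. u = 11, v = 0, z = 66
2. (0, 0), (11, 0), (11, 1.5), (4, 5), (0, 5)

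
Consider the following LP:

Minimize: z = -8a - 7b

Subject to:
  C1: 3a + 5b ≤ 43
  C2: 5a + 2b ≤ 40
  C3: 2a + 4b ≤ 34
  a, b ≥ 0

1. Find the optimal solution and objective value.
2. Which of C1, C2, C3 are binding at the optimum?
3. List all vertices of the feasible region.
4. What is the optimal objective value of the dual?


1. a = 6, b = 5, z = -83
2. C1, C2
3. (0, 0), (8, 0), (6, 5), (1, 8), (0, 8.5)
4. -83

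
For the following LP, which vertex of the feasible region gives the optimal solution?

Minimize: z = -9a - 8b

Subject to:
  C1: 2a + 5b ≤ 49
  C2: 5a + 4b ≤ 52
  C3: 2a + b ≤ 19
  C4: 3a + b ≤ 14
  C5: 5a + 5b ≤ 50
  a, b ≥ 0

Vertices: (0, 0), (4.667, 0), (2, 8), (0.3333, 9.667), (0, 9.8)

Evaluate the objective at each vertex of the feasible region:
  z(0, 0) = 0
  z(4.667, 0) = -42
  z(2, 8) = -82  ←
  z(0.3333, 9.667) = -80.33
  z(0, 9.8) = -78.4
The minimum is at a = 2, b = 8.

(2, 8)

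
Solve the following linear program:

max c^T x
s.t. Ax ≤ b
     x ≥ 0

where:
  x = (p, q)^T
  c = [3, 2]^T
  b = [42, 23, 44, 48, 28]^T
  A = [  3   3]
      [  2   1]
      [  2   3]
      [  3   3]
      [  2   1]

Evaluate the objective at each vertex of the feasible region:
  z(0, 0) = 0
  z(11.5, 0) = 34.5
  z(9, 5) = 37  ←
  z(0, 14) = 28
The maximum is at p = 9, q = 5.

p = 9, q = 5, z = 37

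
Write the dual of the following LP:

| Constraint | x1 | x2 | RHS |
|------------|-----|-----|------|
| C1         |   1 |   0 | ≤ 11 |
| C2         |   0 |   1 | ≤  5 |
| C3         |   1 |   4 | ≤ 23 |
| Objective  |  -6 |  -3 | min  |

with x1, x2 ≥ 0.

Primal min cᵀx s.t. Ax ≤ b, x ≥ 0  →  Dual max −bᵀy s.t. Aᵀy ≥ −c, y ≥ 0.

Maximize: z = -11y1 - 5y2 - 23y3

Subject to:
  y1 + y3 ≥ 6
  y2 + 4y3 ≥ 3
  y1, y2, y3 ≥ 0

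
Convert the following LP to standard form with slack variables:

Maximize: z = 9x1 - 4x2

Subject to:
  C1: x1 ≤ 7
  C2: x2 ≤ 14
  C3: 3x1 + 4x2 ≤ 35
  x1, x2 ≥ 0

max z = 9x1 - 4x2

s.t.
  x1 + s1 = 7
  x2 + s2 = 14
  3x1 + 4x2 + s3 = 35
  x1, x2, s1, s2, s3 ≥ 0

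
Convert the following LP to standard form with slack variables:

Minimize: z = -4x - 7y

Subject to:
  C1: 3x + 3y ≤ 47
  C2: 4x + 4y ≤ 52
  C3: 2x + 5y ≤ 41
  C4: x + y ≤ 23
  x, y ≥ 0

min z = -4x - 7y

s.t.
  3x + 3y + s1 = 47
  4x + 4y + s2 = 52
  2x + 5y + s3 = 41
  x + y + s4 = 23
  x, y, s1, s2, s3, s4 ≥ 0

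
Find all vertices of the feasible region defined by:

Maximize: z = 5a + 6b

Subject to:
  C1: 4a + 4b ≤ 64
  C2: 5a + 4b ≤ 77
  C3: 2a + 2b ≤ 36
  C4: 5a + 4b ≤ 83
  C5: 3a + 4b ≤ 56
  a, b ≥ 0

(0, 0), (15.4, 0), (13, 3), (8, 8), (0, 14)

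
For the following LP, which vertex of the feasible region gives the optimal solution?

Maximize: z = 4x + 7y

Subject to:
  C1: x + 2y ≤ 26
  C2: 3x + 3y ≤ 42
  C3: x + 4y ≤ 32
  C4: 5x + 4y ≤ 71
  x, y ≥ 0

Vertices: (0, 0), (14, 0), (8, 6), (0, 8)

Evaluate the objective at each vertex of the feasible region:
  z(0, 0) = 0
  z(14, 0) = 56
  z(8, 6) = 74  ←
  z(0, 8) = 56
The maximum is at x = 8, y = 6.

(8, 6)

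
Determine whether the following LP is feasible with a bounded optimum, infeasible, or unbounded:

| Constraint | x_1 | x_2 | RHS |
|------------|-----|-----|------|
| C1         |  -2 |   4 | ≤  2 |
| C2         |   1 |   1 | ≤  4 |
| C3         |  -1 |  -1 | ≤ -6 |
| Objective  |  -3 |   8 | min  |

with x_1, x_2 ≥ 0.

Infeasible (no feasible solution exists)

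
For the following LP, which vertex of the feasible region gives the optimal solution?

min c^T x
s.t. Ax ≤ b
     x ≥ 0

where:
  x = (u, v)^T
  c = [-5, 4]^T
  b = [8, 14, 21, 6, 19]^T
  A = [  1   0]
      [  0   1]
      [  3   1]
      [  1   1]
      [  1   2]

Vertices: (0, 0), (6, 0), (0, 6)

Evaluate the objective at each vertex of the feasible region:
  z(0, 0) = 0
  z(6, 0) = -30  ←
  z(0, 6) = 24
The minimum is at u = 6, v = 0.

(6, 0)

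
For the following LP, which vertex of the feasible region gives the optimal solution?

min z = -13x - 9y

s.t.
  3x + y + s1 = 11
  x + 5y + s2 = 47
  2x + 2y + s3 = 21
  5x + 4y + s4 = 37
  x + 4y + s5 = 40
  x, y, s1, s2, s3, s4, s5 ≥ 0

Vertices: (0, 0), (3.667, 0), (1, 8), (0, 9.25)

Evaluate the objective at each vertex of the feasible region:
  z(0, 0) = 0
  z(3.667, 0) = -47.67
  z(1, 8) = -85  ←
  z(0, 9.25) = -83.25
The minimum is at x = 1, y = 8.

(1, 8)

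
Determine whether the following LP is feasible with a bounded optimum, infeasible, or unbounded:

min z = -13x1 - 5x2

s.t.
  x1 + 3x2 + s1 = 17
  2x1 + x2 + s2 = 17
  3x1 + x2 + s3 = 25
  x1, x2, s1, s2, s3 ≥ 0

Feasible with a bounded optimal solution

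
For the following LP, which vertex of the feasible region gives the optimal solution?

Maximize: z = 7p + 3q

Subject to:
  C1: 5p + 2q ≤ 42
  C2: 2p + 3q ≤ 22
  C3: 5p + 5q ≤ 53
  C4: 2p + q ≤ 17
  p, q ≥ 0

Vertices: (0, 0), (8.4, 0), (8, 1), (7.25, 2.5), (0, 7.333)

Evaluate the objective at each vertex of the feasible region:
  z(0, 0) = 0
  z(8.4, 0) = 58.8
  z(8, 1) = 59  ←
  z(7.25, 2.5) = 58.25
  z(0, 7.333) = 22
The maximum is at p = 8, q = 1.

(8, 1)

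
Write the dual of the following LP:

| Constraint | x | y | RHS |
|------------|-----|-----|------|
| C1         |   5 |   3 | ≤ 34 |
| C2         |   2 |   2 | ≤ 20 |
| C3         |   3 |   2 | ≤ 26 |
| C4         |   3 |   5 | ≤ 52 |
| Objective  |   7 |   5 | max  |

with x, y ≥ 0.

Primal max cᵀx s.t. Ax ≤ b, x ≥ 0  →  Dual min bᵀy s.t. Aᵀy ≥ c, y ≥ 0.

Minimize: z = 34y1 + 20y2 + 26y3 + 52y4

Subject to:
  5y1 + 2y2 + 3y3 + 3y4 ≥ 7
  3y1 + 2y2 + 2y3 + 5y4 ≥ 5
  y1, y2, y3, y4 ≥ 0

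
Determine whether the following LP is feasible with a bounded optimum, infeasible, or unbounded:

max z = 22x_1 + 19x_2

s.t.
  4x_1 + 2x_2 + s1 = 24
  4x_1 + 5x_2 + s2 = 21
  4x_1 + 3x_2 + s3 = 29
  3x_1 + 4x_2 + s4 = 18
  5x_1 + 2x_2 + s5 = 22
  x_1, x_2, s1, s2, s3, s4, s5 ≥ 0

Feasible with a bounded optimal solution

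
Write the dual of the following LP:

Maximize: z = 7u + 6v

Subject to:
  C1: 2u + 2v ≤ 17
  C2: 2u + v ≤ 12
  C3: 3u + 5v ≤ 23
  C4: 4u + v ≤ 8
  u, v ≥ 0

Primal max cᵀx s.t. Ax ≤ b, x ≥ 0  →  Dual min bᵀy s.t. Aᵀy ≥ c, y ≥ 0.

Minimize: z = 17y1 + 12y2 + 23y3 + 8y4

Subject to:
  2y1 + 2y2 + 3y3 + 4y4 ≥ 7
  2y1 + y2 + 5y3 + y4 ≥ 6
  y1, y2, y3, y4 ≥ 0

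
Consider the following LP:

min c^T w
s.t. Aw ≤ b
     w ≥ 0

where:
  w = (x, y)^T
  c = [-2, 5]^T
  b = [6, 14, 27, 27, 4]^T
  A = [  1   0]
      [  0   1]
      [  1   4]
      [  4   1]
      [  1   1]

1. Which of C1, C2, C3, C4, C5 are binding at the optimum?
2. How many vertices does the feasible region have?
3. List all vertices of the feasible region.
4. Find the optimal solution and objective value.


1. C5
2. 3
3. (0, 0), (4, 0), (0, 4)
4. x = 4, y = 0, z = -8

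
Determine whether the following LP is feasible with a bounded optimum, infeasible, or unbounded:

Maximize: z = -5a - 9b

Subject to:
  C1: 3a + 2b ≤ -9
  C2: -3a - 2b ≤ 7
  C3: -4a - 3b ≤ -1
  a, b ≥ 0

Infeasible (no feasible solution exists)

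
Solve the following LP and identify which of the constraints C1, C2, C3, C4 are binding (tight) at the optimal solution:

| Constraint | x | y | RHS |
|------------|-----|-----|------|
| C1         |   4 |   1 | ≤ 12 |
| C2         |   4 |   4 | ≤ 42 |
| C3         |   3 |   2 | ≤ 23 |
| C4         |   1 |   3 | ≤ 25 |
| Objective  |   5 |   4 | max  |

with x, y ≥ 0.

At x = 1, y = 8, compute slack b - a·x for each constraint:
  C1: 12 − 12 = 0  (binding)
  C2: 42 − 36 = 6  (slack)
  C3: 23 − 19 = 4  (slack)
  C4: 25 − 25 = 0  (binding)

Optimal: x = 1, y = 8
Binding: C1, C4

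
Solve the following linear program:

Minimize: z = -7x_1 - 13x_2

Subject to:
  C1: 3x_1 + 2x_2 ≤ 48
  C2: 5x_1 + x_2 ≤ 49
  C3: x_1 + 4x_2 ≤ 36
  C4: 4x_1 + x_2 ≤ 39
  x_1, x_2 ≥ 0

Evaluate the objective at each vertex of the feasible region:
  z(0, 0) = 0
  z(9.75, 0) = -68.25
  z(8, 7) = -147  ←
  z(0, 9) = -117
The minimum is at x_1 = 8, x_2 = 7.

x_1 = 8, x_2 = 7, z = -147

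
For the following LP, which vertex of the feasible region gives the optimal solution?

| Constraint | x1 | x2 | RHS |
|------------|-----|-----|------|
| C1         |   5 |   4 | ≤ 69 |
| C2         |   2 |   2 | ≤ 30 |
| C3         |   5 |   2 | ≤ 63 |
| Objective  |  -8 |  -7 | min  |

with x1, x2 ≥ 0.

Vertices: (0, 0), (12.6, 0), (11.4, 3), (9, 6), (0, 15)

Evaluate the objective at each vertex of the feasible region:
  z(0, 0) = 0
  z(12.6, 0) = -100.8
  z(11.4, 3) = -112.2
  z(9, 6) = -114  ←
  z(0, 15) = -105
The minimum is at x1 = 9, x2 = 6.

(9, 6)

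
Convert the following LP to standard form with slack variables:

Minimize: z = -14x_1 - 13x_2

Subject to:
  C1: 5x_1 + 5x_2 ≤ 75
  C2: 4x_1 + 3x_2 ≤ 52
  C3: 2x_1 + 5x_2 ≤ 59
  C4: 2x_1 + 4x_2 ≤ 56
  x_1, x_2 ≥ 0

min z = -14x_1 - 13x_2

s.t.
  5x_1 + 5x_2 + s1 = 75
  4x_1 + 3x_2 + s2 = 52
  2x_1 + 5x_2 + s3 = 59
  2x_1 + 4x_2 + s4 = 56
  x_1, x_2, s1, s2, s3, s4 ≥ 0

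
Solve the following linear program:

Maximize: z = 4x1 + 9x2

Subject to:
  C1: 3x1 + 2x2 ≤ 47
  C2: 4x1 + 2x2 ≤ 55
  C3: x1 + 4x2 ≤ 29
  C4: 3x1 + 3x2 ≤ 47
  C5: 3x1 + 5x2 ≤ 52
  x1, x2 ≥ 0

Evaluate the objective at each vertex of the feasible region:
  z(0, 0) = 0
  z(13.75, 0) = 55
  z(12.21, 3.071) = 76.5
  z(9, 5) = 81  ←
  z(0, 7.25) = 65.25
The maximum is at x1 = 9, x2 = 5.

x1 = 9, x2 = 5, z = 81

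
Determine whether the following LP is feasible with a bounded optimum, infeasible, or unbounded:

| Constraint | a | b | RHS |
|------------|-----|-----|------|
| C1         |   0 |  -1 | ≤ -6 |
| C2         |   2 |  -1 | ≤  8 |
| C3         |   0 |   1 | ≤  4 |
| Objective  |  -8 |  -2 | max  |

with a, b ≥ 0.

Infeasible (no feasible solution exists)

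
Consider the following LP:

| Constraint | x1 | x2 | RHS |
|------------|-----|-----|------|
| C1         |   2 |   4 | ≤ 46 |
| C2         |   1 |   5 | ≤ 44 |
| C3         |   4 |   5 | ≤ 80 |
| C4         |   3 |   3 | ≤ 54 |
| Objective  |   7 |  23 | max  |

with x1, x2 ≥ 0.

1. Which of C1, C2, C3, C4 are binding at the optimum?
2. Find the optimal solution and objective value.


1. C1, C2
2. x1 = 9, x2 = 7, z = 224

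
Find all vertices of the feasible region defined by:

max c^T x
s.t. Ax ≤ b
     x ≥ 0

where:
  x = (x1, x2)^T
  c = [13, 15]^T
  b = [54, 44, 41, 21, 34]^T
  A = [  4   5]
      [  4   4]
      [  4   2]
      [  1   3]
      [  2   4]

(0, 0), (10.25, 0), (9.5, 1.5), (6, 5), (0, 7)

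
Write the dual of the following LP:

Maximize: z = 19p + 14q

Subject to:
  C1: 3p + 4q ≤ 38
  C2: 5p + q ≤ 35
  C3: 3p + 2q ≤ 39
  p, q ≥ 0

Primal max cᵀx s.t. Ax ≤ b, x ≥ 0  →  Dual min bᵀy s.t. Aᵀy ≥ c, y ≥ 0.

Minimize: z = 38y1 + 35y2 + 39y3

Subject to:
  3y1 + 5y2 + 3y3 ≥ 19
  4y1 + y2 + 2y3 ≥ 14
  y1, y2, y3 ≥ 0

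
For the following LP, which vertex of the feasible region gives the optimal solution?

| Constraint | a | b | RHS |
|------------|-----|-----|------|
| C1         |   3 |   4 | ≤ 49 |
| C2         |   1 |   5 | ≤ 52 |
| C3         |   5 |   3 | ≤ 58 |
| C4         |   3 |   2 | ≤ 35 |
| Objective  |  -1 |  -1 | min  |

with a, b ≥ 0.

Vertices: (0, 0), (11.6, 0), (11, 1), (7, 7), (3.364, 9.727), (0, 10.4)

Evaluate the objective at each vertex of the feasible region:
  z(0, 0) = 0
  z(11.6, 0) = -11.6
  z(11, 1) = -12
  z(7, 7) = -14  ←
  z(3.364, 9.727) = -13.09
  z(0, 10.4) = -10.4
The minimum is at a = 7, b = 7.

(7, 7)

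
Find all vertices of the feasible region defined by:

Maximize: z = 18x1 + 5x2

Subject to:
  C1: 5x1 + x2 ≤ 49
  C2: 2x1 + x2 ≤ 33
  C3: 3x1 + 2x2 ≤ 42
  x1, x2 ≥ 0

(0, 0), (9.8, 0), (8, 9), (0, 21)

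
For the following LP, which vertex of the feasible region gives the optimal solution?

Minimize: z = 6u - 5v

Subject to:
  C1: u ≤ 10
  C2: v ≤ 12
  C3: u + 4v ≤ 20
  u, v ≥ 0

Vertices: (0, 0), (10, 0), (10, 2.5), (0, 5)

Evaluate the objective at each vertex of the feasible region:
  z(0, 0) = 0
  z(10, 0) = 60
  z(10, 2.5) = 47.5
  z(0, 5) = -25  ←
The minimum is at u = 0, v = 5.

(0, 5)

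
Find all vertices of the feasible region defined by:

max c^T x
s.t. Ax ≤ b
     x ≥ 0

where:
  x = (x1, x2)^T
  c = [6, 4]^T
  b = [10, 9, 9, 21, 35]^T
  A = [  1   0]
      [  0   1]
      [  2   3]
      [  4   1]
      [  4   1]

(0, 0), (4.5, 0), (0, 3)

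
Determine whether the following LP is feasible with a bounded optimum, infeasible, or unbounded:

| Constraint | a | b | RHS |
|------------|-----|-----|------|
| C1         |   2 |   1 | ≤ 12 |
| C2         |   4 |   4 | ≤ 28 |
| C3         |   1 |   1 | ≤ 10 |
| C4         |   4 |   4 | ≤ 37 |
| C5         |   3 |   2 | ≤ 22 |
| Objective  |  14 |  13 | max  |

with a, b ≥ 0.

Feasible with a bounded optimal solution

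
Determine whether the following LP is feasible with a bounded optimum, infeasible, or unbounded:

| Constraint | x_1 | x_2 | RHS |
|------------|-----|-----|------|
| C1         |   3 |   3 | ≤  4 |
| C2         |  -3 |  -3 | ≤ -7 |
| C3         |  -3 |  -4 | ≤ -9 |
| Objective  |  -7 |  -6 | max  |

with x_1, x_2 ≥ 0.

Infeasible (no feasible solution exists)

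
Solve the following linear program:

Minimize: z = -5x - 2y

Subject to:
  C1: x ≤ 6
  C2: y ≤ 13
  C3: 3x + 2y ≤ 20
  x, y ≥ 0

Evaluate the objective at each vertex of the feasible region:
  z(0, 0) = 0
  z(6, 0) = -30
  z(6, 1) = -32  ←
  z(0, 10) = -20
The minimum is at x = 6, y = 1.

x = 6, y = 1, z = -32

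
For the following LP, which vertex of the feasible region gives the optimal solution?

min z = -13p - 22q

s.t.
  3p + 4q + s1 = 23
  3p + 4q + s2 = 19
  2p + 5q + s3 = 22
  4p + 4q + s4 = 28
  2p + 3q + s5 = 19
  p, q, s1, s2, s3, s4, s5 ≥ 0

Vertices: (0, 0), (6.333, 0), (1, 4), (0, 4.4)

Evaluate the objective at each vertex of the feasible region:
  z(0, 0) = 0
  z(6.333, 0) = -82.33
  z(1, 4) = -101  ←
  z(0, 4.4) = -96.8
The minimum is at p = 1, q = 4.

(1, 4)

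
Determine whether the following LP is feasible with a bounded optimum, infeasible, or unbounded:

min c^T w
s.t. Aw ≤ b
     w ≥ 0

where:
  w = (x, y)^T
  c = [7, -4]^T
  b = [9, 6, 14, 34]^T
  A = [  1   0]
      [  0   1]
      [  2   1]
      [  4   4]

Feasible with a bounded optimal solution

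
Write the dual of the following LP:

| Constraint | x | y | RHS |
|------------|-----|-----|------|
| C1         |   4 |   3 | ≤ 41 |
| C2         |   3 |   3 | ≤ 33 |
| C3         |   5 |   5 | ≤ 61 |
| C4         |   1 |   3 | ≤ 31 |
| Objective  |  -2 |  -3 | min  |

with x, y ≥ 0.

Primal min cᵀx s.t. Ax ≤ b, x ≥ 0  →  Dual max −bᵀy s.t. Aᵀy ≥ −c, y ≥ 0.

Maximize: z = -41y1 - 33y2 - 61y3 - 31y4

Subject to:
  4y1 + 3y2 + 5y3 + y4 ≥ 2
  3y1 + 3y2 + 5y3 + 3y4 ≥ 3
  y1, y2, y3, y4 ≥ 0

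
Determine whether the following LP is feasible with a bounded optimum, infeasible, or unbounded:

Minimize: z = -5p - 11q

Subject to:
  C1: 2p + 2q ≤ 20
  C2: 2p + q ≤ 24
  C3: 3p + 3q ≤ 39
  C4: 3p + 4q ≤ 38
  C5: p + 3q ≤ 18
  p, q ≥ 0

Feasible with a bounded optimal solution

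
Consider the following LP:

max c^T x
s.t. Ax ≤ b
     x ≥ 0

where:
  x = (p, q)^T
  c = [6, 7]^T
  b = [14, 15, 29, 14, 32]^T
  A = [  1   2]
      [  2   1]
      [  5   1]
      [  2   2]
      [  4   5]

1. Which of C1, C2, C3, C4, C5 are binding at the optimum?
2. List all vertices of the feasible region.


1. C4, C5
2. (0, 0), (5.8, 0), (5.5, 1.5), (3, 4), (0, 6.4)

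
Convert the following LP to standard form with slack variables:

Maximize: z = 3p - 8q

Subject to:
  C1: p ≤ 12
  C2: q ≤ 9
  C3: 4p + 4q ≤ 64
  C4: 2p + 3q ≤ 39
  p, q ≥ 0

max z = 3p - 8q

s.t.
  p + s1 = 12
  q + s2 = 9
  4p + 4q + s3 = 64
  2p + 3q + s4 = 39
  p, q, s1, s2, s3, s4 ≥ 0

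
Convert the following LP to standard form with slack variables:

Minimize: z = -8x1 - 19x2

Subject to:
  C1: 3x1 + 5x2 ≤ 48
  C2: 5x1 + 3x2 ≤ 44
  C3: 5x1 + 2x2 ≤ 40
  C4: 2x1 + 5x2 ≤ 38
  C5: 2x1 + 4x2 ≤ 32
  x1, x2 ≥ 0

min z = -8x1 - 19x2

s.t.
  3x1 + 5x2 + s1 = 48
  5x1 + 3x2 + s2 = 44
  5x1 + 2x2 + s3 = 40
  2x1 + 5x2 + s4 = 38
  2x1 + 4x2 + s5 = 32
  x1, x2, s1, s2, s3, s4, s5 ≥ 0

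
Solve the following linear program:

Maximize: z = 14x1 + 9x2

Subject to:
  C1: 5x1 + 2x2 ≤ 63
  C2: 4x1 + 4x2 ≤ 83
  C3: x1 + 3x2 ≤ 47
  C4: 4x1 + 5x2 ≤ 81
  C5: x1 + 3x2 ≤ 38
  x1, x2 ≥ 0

Evaluate the objective at each vertex of the feasible region:
  z(0, 0) = 0
  z(12.6, 0) = 176.4
  z(9, 9) = 207  ←
  z(7.571, 10.14) = 197.3
  z(0, 12.67) = 114
The maximum is at x1 = 9, x2 = 9.

x1 = 9, x2 = 9, z = 207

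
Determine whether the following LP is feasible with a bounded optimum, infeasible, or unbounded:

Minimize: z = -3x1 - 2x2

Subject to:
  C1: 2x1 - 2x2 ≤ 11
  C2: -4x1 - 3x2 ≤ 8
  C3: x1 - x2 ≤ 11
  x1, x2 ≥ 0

Unbounded (objective can decrease without bound)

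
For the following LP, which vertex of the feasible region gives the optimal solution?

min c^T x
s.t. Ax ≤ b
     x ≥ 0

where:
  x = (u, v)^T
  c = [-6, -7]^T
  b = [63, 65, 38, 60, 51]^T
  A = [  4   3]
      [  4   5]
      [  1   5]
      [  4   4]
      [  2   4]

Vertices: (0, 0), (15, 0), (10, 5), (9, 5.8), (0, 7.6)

Evaluate the objective at each vertex of the feasible region:
  z(0, 0) = 0
  z(15, 0) = -90
  z(10, 5) = -95  ←
  z(9, 5.8) = -94.6
  z(0, 7.6) = -53.2
The minimum is at u = 10, v = 5.

(10, 5)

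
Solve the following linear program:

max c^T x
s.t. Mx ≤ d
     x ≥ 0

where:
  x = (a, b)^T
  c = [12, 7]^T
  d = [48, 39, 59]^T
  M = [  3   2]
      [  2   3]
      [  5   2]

Evaluate the objective at each vertex of the feasible region:
  z(0, 0) = 0
  z(11.8, 0) = 141.6
  z(9, 7) = 157  ←
  z(0, 13) = 91
The maximum is at a = 9, b = 7.

a = 9, b = 7, z = 157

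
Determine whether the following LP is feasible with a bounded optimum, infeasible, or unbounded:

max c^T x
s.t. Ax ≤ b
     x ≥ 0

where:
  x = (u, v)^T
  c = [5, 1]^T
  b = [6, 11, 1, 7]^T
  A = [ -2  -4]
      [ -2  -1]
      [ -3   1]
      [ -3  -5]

Unbounded (objective can increase without bound)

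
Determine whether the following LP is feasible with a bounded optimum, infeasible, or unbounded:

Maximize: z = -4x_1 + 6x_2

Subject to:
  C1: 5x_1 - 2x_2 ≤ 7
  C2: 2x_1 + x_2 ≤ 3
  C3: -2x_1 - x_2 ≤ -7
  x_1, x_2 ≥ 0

Infeasible (no feasible solution exists)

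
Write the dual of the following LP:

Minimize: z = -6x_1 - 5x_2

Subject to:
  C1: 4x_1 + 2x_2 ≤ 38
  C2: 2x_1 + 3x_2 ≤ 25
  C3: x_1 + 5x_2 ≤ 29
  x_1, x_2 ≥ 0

Primal min cᵀx s.t. Ax ≤ b, x ≥ 0  →  Dual max −bᵀy s.t. Aᵀy ≥ −c, y ≥ 0.

Maximize: z = -38y1 - 25y2 - 29y3

Subject to:
  4y1 + 2y2 + y3 ≥ 6
  2y1 + 3y2 + 5y3 ≥ 5
  y1, y2, y3 ≥ 0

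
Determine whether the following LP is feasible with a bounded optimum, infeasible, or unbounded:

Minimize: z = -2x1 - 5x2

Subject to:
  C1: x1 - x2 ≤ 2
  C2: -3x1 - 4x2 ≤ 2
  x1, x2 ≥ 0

Unbounded (objective can decrease without bound)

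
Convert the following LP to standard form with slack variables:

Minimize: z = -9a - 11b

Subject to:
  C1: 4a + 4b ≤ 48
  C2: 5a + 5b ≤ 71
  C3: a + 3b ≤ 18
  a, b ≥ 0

min z = -9a - 11b

s.t.
  4a + 4b + s1 = 48
  5a + 5b + s2 = 71
  a + 3b + s3 = 18
  a, b, s1, s2, s3 ≥ 0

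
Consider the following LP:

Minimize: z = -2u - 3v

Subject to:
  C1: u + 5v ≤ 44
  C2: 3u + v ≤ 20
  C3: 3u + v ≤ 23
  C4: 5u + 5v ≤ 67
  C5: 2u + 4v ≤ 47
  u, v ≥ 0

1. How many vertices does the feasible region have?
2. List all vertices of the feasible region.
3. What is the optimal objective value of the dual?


1. 4
2. (0, 0), (6.667, 0), (4, 8), (0, 8.8)
3. -32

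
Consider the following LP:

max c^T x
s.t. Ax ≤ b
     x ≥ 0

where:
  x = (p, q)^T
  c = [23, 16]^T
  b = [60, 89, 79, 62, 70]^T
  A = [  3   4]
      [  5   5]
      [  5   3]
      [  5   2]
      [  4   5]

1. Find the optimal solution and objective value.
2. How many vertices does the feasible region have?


1. p = 10, q = 6, z = 326
2. 4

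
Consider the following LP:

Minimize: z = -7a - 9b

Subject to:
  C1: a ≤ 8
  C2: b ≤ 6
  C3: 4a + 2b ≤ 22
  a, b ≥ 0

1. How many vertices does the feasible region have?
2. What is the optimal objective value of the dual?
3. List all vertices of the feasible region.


1. 4
2. -71.5
3. (0, 0), (5.5, 0), (2.5, 6), (0, 6)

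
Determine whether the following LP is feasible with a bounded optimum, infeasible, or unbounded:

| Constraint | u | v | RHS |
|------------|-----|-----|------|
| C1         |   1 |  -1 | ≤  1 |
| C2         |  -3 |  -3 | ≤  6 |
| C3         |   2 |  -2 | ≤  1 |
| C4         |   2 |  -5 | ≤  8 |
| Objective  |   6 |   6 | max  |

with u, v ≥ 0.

Unbounded (objective can increase without bound)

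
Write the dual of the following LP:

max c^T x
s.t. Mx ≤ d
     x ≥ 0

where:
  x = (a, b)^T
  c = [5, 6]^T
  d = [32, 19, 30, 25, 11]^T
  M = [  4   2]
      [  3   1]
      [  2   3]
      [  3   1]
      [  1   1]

Primal max cᵀx s.t. Ax ≤ b, x ≥ 0  →  Dual min bᵀy s.t. Aᵀy ≥ c, y ≥ 0.

Minimize: z = 32y1 + 19y2 + 30y3 + 25y4 + 11y5

Subject to:
  4y1 + 3y2 + 2y3 + 3y4 + y5 ≥ 5
  2y1 + y2 + 3y3 + y4 + y5 ≥ 6
  y1, y2, y3, y4, y5 ≥ 0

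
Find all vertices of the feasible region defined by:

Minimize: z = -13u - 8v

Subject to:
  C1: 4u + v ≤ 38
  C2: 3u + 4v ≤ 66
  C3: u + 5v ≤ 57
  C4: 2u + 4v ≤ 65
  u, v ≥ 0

(0, 0), (9.5, 0), (7, 10), (0, 11.4)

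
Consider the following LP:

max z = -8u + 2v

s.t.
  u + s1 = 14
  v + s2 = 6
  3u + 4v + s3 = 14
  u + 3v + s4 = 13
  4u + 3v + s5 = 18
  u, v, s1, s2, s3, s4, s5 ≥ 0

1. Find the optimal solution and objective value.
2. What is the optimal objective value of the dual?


1. u = 0, v = 3.5, z = 7
2. 7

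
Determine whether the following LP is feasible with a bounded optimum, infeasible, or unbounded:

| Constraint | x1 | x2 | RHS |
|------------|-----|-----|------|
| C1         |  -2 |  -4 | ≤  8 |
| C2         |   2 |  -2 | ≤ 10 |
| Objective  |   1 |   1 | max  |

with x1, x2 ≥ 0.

Unbounded (objective can increase without bound)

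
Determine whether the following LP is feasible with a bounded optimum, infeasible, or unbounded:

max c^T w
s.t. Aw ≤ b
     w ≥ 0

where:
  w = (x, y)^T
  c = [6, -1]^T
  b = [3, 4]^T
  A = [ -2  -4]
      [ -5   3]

Unbounded (objective can increase without bound)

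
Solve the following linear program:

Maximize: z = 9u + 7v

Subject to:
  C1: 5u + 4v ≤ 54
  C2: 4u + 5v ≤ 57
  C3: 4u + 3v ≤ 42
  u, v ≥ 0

Evaluate the objective at each vertex of the feasible region:
  z(0, 0) = 0
  z(10.5, 0) = 94.5
  z(6, 6) = 96  ←
  z(4.667, 7.667) = 95.67
  z(0, 11.4) = 79.8
The maximum is at u = 6, v = 6.

u = 6, v = 6, z = 96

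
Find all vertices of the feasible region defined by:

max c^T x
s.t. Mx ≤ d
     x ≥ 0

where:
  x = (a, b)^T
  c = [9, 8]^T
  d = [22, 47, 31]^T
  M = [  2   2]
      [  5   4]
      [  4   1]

(0, 0), (7.75, 0), (7, 3), (3, 8), (0, 11)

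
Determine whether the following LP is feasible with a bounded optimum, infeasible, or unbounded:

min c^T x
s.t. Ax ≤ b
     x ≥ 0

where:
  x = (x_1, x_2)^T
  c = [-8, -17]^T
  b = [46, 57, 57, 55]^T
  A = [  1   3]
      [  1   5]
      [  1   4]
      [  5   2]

Feasible with a bounded optimal solution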